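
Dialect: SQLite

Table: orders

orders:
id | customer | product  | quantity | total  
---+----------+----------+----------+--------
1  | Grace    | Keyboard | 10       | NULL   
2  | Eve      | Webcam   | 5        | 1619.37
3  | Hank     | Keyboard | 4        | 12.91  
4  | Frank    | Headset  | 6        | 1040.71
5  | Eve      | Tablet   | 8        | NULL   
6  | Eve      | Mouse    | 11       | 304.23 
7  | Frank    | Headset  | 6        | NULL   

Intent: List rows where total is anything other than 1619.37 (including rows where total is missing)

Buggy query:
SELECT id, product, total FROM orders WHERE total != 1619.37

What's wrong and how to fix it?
Bug: 'total != 1619.37' is unknown when total is NULL, so NULL rows are silently excluded

Fix: Handle NULL separately with IS NULL alongside the inequality

Corrected query:
SELECT id, product, total FROM orders WHERE total != 1619.37 OR total IS NULL

Result:
id | product  | total  
---+----------+--------
1  | Keyboard | NULL   
3  | Keyboard | 12.91  
4  | Headset  | 1040.71
5  | Tablet   | NULL   
6  | Mouse    | 304.23 
7  | Headset  | NULL   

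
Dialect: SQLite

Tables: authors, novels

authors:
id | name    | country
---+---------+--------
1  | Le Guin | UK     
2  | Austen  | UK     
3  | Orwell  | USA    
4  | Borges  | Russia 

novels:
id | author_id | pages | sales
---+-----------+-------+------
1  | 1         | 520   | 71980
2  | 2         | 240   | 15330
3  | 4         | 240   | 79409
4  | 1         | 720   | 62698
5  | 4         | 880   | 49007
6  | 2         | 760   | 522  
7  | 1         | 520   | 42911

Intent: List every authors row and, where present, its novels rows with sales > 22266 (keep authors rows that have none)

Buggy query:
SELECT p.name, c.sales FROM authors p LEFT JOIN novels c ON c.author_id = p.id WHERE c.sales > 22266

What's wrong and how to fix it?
Bug: A WHERE condition on the right-hand table after LEFT JOIN drops unmatched parents

Fix: Put 'c.sales > 22266' in the JOIN's ON clause instead of WHERE

Corrected query:
SELECT p.name, c.sales FROM authors p LEFT JOIN novels c ON c.author_id = p.id AND c.sales > 22266

Result:
name    | sales
--------+------
Le Guin | 42911
Le Guin | 62698
Le Guin | 71980
Austen  | NULL 
Orwell  | NULL 
Borges  | 49007
Borges  | 79409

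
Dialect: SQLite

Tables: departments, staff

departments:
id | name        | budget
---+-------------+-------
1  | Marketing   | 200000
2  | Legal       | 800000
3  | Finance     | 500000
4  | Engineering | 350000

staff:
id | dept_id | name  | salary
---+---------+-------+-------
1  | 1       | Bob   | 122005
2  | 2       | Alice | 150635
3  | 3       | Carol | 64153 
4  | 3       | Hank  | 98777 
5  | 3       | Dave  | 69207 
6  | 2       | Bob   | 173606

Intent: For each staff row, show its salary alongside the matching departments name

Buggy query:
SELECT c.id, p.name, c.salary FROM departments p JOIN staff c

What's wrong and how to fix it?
Bug: JOIN with no ON clause produces a cartesian product; every staff row pairs with every departments row

Fix: Add ON c.dept_id = p.id to the JOIN

Corrected query:
SELECT c.id, p.name, c.salary FROM departments p JOIN staff c ON c.dept_id = p.id

Result:
id | name      | salary
---+-----------+-------
1  | Marketing | 122005
2  | Legal     | 150635
3  | Finance   | 64153 
4  | Finance   | 98777 
5  | Finance   | 69207 
6  | Legal     | 173606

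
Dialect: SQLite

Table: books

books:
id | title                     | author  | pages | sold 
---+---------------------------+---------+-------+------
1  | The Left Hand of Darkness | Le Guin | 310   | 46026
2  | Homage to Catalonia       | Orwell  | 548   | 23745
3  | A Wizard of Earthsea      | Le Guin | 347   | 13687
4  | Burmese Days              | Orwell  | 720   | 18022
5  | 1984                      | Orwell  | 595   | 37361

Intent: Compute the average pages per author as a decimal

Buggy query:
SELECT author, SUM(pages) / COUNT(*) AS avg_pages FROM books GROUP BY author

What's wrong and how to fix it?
Bug: SUM(pages) and COUNT(*) are both integers; the division truncates the fractional part

Fix: Multiply by 1.0 (or CAST to REAL) to force floating-point division

Corrected query:
SELECT author, SUM(pages) * 1.0 / COUNT(*) AS avg_pages FROM books GROUP BY author

Result:
author  | avg_pages
--------+----------
Le Guin | 328.5    
Orwell  | 621      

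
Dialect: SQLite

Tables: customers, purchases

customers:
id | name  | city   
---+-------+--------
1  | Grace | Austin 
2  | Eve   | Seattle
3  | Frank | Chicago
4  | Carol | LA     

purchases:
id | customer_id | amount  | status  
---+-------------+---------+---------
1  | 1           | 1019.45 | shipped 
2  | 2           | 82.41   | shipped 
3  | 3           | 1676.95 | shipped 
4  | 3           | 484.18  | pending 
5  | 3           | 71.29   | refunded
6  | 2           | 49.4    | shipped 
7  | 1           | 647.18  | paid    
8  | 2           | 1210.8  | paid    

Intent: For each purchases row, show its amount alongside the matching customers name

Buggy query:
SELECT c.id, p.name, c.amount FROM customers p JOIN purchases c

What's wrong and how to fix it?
Bug: JOIN with no ON clause produces a cartesian product; every purchases row pairs with every customers row

Fix: Add ON c.customer_id = p.id to the JOIN

Corrected query:
SELECT c.id, p.name, c.amount FROM customers p JOIN purchases c ON c.customer_id = p.id

Result:
id | name  | amount 
---+-------+--------
1  | Grace | 1019.45
2  | Eve   | 82.41  
3  | Frank | 1676.95
4  | Frank | 484.18 
5  | Frank | 71.29  
6  | Eve   | 49.4   
7  | Grace | 647.18 
8  | Eve   | 1210.8 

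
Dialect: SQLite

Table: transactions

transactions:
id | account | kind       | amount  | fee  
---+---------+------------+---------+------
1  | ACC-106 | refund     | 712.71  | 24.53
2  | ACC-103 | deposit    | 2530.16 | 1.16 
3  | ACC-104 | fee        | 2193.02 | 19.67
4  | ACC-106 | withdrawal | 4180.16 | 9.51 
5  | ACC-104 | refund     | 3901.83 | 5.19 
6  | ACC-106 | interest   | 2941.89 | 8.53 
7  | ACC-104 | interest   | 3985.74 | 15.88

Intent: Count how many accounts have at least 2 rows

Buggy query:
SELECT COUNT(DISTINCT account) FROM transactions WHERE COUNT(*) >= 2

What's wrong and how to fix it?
Bug: WHERE filters individual rows, not groups, so a group-level COUNT is invalid there

Fix: Group first with HAVING COUNT(*) >= 2, then COUNT the resulting groups

Corrected query:
SELECT COUNT(*) FROM (SELECT account FROM transactions GROUP BY account HAVING COUNT(*) >= 2)

Result:
COUNT(*)
--------
2       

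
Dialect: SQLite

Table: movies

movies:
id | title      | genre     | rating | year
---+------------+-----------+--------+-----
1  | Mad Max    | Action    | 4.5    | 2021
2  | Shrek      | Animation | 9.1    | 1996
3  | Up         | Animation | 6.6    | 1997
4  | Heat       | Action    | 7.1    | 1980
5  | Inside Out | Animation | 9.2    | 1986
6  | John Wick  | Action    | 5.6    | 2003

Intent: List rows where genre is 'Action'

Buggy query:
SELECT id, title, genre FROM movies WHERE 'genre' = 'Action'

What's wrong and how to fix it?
Bug: 'genre' in single quotes is a string literal, not the column; the comparison is literal-vs-literal and never true

Fix: Remove the quotes around the column name (or use double quotes for an identifier)

Corrected query:
SELECT id, title, genre FROM movies WHERE genre = 'Action'

Result:
id | title     | genre 
---+-----------+-------
1  | Mad Max   | Action
4  | Heat      | Action
6  | John Wick | Action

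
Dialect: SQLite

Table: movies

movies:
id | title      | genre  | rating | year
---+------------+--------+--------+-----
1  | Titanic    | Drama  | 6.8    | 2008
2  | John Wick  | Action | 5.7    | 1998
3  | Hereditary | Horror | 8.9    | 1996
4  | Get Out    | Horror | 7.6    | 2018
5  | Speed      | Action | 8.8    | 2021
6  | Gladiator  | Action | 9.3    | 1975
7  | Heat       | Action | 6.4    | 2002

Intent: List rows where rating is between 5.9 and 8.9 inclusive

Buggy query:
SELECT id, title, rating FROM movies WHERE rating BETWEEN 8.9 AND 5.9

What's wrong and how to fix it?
Bug: BETWEEN expects the lower bound first; with 8.9 AND 5.9 the range is empty

Fix: Write BETWEEN 5.9 AND 8.9

Corrected query:
SELECT id, title, rating FROM movies WHERE rating BETWEEN 5.9 AND 8.9

Result:
id | title      | rating
---+------------+-------
1  | Titanic    | 6.8   
3  | Hereditary | 8.9   
4  | Get Out    | 7.6   
5  | Speed      | 8.8   
7  | Heat       | 6.4   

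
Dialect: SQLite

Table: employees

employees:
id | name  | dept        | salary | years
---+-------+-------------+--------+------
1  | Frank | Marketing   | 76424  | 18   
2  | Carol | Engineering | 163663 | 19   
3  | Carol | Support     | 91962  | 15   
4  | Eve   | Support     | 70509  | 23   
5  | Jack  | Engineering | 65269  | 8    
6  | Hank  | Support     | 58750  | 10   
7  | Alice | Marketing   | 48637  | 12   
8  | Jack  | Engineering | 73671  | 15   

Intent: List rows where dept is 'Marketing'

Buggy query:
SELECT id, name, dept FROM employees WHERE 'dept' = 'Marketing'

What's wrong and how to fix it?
Bug: 'dept' in single quotes is a string literal, not the column; the comparison is literal-vs-literal and never true

Fix: Remove the quotes around the column name (or use double quotes for an identifier)

Corrected query:
SELECT id, name, dept FROM employees WHERE dept = 'Marketing'

Result:
id | name  | dept     
---+-------+----------
1  | Frank | Marketing
7  | Alice | Marketing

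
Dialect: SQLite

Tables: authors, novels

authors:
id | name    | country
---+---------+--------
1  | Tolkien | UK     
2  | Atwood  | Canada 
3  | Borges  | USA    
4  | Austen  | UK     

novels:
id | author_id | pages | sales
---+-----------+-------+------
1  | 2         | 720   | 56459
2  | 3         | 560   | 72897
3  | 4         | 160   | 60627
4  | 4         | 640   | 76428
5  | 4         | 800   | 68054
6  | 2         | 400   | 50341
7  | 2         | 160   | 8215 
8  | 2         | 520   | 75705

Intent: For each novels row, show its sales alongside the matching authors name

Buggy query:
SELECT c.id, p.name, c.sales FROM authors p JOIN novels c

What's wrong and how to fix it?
Bug: JOIN with no ON clause produces a cartesian product; every novels row pairs with every authors row

Fix: Add ON c.author_id = p.id to the JOIN

Corrected query:
SELECT c.id, p.name, c.sales FROM authors p JOIN novels c ON c.author_id = p.id

Result:
id | name   | sales
---+--------+------
1  | Atwood | 56459
2  | Borges | 72897
3  | Austen | 60627
4  | Austen | 76428
5  | Austen | 68054
6  | Atwood | 50341
7  | Atwood | 8215 
8  | Atwood | 75705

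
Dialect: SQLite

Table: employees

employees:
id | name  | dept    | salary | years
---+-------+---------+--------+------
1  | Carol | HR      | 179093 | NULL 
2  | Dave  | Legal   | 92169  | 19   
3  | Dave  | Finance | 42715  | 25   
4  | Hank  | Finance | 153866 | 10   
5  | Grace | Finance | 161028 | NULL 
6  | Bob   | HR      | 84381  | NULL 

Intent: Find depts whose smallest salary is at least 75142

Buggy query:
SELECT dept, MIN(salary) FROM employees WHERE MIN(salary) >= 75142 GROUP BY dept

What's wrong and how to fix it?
Bug: Aggregates like MIN are computed per group after WHERE runs

Fix: Use HAVING for the per-group MIN condition

Corrected query:
SELECT dept, MIN(salary) FROM employees GROUP BY dept HAVING MIN(salary) >= 75142

Result:
dept  | MIN(salary)
------+------------
HR    | 84381      
Legal | 92169      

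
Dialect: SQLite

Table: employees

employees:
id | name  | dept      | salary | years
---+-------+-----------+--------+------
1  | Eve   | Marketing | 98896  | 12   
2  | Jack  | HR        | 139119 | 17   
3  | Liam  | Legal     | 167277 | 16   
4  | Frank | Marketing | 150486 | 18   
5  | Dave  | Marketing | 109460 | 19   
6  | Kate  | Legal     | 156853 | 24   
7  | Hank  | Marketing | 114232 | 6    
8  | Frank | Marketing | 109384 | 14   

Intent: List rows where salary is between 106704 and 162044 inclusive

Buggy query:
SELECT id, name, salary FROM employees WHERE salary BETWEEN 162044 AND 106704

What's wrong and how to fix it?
Bug: BETWEEN expects the lower bound first; with 162044 AND 106704 the range is empty

Fix: Write BETWEEN 106704 AND 162044

Corrected query:
SELECT id, name, salary FROM employees WHERE salary BETWEEN 106704 AND 162044

Result:
id | name  | salary
---+-------+-------
2  | Jack  | 139119
4  | Frank | 150486
5  | Dave  | 109460
6  | Kate  | 156853
7  | Hank  | 114232
8  | Frank | 109384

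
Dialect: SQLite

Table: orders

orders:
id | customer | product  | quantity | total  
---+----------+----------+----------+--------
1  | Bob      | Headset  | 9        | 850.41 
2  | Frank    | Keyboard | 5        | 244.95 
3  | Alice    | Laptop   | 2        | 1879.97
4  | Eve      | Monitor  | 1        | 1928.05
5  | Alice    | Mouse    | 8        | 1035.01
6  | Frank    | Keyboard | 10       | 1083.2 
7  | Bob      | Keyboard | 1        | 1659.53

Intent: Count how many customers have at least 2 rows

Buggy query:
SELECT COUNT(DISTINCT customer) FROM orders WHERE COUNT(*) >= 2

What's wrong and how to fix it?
Bug: WHERE filters individual rows, not groups, so a group-level COUNT is invalid there

Fix: Group first with HAVING COUNT(*) >= 2, then COUNT the resulting groups

Corrected query:
SELECT COUNT(*) FROM (SELECT customer FROM orders GROUP BY customer HAVING COUNT(*) >= 2)

Result:
COUNT(*)
--------
3       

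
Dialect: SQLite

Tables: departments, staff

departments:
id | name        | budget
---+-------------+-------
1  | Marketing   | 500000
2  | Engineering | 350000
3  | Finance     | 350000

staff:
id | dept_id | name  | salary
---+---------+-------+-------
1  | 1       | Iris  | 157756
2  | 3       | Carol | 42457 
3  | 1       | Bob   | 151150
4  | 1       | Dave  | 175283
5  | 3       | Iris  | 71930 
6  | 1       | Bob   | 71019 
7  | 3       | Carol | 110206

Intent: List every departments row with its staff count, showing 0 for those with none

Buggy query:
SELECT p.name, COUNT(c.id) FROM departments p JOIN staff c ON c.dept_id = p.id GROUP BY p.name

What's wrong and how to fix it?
Bug: An inner join excludes parents with zero children

Fix: Switch to LEFT JOIN to retain unmatched parent rows

Corrected query:
SELECT p.name, COUNT(c.id) FROM departments p LEFT JOIN staff c ON c.dept_id = p.id GROUP BY p.name

Result:
name        | COUNT(c.id)
------------+------------
Engineering | 0          
Finance     | 3          
Marketing   | 4          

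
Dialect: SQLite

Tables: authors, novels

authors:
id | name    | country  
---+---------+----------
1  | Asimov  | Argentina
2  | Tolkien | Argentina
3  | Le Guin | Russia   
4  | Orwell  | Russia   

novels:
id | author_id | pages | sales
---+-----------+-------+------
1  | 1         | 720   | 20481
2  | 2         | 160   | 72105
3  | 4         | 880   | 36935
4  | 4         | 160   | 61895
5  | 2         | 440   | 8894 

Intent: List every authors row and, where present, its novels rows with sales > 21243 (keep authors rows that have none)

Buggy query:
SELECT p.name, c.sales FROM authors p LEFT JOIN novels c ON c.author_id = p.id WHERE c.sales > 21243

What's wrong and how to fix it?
Bug: Filtering c.sales in WHERE discards the NULL rows produced by LEFT JOIN, turning it into an inner join

Fix: Put 'c.sales > 21243' in the JOIN's ON clause instead of WHERE

Corrected query:
SELECT p.name, c.sales FROM authors p LEFT JOIN novels c ON c.author_id = p.id AND c.sales > 21243

Result:
name    | sales
--------+------
Asimov  | NULL 
Tolkien | 72105
Le Guin | NULL 
Orwell  | 36935
Orwell  | 61895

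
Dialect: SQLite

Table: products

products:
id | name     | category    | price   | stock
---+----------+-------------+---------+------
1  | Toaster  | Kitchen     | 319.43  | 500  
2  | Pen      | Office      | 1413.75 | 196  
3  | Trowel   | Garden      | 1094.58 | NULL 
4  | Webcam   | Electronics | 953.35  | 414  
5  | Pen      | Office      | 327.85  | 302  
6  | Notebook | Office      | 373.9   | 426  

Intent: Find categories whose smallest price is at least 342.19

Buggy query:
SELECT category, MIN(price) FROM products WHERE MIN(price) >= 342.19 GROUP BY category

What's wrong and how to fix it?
Bug: MIN() in WHERE is a misuse of aggregate

Fix: Use HAVING for the per-group MIN condition

Corrected query:
SELECT category, MIN(price) FROM products GROUP BY category HAVING MIN(price) >= 342.19

Result:
category    | MIN(price)
------------+-----------
Electronics | 953.35    
Garden      | 1094.58   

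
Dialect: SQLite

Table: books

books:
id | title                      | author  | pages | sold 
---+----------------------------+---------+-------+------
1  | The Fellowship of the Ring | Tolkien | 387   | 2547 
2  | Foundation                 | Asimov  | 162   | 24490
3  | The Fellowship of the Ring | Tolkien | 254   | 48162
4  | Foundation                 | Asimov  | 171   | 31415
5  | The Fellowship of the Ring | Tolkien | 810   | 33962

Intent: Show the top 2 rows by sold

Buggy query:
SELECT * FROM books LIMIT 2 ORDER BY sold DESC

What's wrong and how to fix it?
Bug: LIMIT must come after ORDER BY

Fix: Swap the clauses: ORDER BY first, then LIMIT

Corrected query:
SELECT * FROM books ORDER BY sold DESC LIMIT 2

Result:
id | title                      | author  | pages | sold 
---+----------------------------+---------+-------+------
3  | The Fellowship of the Ring | Tolkien | 254   | 48162
5  | The Fellowship of the Ring | Tolkien | 810   | 33962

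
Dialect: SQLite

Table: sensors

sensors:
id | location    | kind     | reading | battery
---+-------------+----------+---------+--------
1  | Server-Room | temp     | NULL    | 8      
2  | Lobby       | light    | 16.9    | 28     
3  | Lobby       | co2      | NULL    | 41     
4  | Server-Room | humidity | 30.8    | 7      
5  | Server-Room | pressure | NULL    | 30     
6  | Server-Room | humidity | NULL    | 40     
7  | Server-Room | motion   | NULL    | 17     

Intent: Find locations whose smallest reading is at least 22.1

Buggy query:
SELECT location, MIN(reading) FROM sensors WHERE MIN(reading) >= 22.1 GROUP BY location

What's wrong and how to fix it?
Bug: MIN() in WHERE is a misuse of aggregate

Fix: Replace WHERE with HAVING after the GROUP BY

Corrected query:
SELECT location, MIN(reading) FROM sensors GROUP BY location HAVING MIN(reading) >= 22.1

Result:
location    | MIN(reading)
------------+-------------
Server-Room | 30.8        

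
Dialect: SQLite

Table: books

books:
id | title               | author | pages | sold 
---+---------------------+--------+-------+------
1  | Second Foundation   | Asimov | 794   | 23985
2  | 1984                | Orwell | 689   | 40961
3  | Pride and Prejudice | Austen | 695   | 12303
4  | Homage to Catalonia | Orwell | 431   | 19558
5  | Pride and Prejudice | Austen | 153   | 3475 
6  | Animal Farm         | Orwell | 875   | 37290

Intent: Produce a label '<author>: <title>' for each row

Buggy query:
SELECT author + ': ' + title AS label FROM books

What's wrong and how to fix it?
Bug: '+' is numeric addition; on text columns SQLite converts them to 0 instead of concatenating

Fix: Replace + with || to concatenate text

Corrected query:
SELECT author || ': ' || title AS label FROM books

Result:
label                      
---------------------------
Asimov: Second Foundation  
Orwell: 1984               
Austen: Pride and Prejudice
Orwell: Homage to Catalonia
Austen: Pride and Prejudice
Orwell: Animal Farm        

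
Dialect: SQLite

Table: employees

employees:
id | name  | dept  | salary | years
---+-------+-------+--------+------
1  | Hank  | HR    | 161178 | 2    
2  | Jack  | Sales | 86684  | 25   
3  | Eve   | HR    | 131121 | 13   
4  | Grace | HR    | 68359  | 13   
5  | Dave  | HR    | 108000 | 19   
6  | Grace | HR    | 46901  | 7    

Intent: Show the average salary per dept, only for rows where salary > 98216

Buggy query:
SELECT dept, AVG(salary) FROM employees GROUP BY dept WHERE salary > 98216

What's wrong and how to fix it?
Bug: Row-level WHERE must come before GROUP BY in the clause order

Fix: Move the WHERE clause before GROUP BY

Corrected query:
SELECT dept, AVG(salary) FROM employees WHERE salary > 98216 GROUP BY dept

Result:
dept | AVG(salary)
-----+------------
HR   | 133433     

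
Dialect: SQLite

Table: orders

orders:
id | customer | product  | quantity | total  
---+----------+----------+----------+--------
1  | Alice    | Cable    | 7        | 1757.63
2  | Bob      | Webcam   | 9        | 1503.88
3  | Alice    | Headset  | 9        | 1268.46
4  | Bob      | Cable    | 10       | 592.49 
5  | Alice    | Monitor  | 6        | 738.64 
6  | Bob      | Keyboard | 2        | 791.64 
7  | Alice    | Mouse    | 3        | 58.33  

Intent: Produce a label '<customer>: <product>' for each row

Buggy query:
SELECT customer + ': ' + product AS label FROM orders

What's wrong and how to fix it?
Bug: SQLite uses || for string concatenation; + coerces text to numbers (yielding 0)

Fix: Use the || operator for string concatenation

Corrected query:
SELECT customer || ': ' || product AS label FROM orders

Result:
label         
--------------
Alice: Cable  
Bob: Webcam   
Alice: Headset
Bob: Cable    
Alice: Monitor
Bob: Keyboard 
Alice: Mouse  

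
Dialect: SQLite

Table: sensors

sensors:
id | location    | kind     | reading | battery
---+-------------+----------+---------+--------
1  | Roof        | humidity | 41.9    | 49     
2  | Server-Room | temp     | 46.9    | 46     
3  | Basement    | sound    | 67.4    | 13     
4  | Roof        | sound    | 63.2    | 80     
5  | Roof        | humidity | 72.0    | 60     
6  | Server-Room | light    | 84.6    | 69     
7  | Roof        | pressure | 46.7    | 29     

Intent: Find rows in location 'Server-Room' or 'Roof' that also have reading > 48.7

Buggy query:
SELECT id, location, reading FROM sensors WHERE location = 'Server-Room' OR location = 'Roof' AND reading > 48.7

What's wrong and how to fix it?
Bug: Without parentheses, AND is evaluated before OR, so the reading filter only applies to the 'Roof' branch

Fix: Add parentheses around the OR so the AND applies to both alternatives

Corrected query:
SELECT id, location, reading FROM sensors WHERE (location = 'Server-Room' OR location = 'Roof') AND reading > 48.7

Result:
id | location    | reading
---+-------------+--------
4  | Roof        | 63.2   
5  | Roof        | 72     
6  | Server-Room | 84.6   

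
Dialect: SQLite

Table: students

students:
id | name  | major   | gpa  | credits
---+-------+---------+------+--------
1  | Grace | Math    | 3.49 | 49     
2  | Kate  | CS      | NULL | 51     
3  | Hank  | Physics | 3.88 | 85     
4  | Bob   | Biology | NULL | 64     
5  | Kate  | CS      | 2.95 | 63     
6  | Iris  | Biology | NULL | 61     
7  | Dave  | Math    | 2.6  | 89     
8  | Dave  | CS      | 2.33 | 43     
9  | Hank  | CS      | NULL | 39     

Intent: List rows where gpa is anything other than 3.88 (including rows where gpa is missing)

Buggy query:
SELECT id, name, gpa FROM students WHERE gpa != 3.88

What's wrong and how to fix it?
Bug: 'gpa != 3.88' is unknown when gpa is NULL, so NULL rows are silently excluded

Fix: Handle NULL separately with IS NULL alongside the inequality

Corrected query:
SELECT id, name, gpa FROM students WHERE gpa != 3.88 OR gpa IS NULL

Result:
id | name  | gpa 
---+-------+-----
1  | Grace | 3.49
2  | Kate  | NULL
4  | Bob   | NULL
5  | Kate  | 2.95
6  | Iris  | NULL
7  | Dave  | 2.6 
8  | Dave  | 2.33
9  | Hank  | NULL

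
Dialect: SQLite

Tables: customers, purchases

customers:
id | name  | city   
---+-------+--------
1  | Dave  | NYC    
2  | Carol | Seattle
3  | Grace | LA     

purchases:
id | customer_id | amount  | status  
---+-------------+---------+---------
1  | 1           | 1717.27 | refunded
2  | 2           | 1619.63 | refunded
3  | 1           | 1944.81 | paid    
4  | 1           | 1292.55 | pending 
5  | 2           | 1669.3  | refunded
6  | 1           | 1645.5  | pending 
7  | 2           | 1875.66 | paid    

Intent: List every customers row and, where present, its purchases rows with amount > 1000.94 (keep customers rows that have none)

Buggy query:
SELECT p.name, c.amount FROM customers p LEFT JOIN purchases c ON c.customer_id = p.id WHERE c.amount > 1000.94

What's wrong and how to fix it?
Bug: Filtering c.amount in WHERE discards the NULL rows produced by LEFT JOIN, turning it into an inner join

Fix: Put 'c.amount > 1000.94' in the JOIN's ON clause instead of WHERE

Corrected query:
SELECT p.name, c.amount FROM customers p LEFT JOIN purchases c ON c.customer_id = p.id AND c.amount > 1000.94

Result:
name  | amount 
------+--------
Dave  | 1292.55
Dave  | 1645.5 
Dave  | 1717.27
Dave  | 1944.81
Carol | 1619.63
Carol | 1669.3 
Carol | 1875.66
Grace | NULL   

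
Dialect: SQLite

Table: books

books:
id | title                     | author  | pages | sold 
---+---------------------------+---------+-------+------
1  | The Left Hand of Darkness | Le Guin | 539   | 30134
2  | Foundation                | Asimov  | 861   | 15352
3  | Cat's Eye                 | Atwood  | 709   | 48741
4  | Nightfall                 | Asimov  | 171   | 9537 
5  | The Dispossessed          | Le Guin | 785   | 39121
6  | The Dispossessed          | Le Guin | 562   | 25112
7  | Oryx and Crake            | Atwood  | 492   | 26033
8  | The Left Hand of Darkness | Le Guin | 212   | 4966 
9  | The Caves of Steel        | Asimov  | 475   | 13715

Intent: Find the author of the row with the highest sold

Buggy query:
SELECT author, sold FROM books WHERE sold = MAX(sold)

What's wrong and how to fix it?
Bug: MAX(sold) is an aggregate and cannot be used directly in WHERE

Fix: Wrap MAX in a scalar subquery so WHERE compares against a single value

Corrected query:
SELECT author, sold FROM books WHERE sold = (SELECT MAX(sold) FROM books)

Result:
author | sold 
-------+------
Atwood | 48741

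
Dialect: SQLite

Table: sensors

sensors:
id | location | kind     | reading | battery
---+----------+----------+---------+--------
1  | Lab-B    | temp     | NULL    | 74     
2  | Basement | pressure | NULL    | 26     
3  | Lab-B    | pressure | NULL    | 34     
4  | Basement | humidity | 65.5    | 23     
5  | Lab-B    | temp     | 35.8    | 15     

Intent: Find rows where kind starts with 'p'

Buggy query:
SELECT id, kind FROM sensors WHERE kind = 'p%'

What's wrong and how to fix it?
Bug: '=' compares the literal string including the % character; pattern matching needs LIKE

Fix: Use LIKE for wildcard pattern matching

Corrected query:
SELECT id, kind FROM sensors WHERE kind LIKE 'p%'

Result:
id | kind    
---+---------
2  | pressure
3  | pressure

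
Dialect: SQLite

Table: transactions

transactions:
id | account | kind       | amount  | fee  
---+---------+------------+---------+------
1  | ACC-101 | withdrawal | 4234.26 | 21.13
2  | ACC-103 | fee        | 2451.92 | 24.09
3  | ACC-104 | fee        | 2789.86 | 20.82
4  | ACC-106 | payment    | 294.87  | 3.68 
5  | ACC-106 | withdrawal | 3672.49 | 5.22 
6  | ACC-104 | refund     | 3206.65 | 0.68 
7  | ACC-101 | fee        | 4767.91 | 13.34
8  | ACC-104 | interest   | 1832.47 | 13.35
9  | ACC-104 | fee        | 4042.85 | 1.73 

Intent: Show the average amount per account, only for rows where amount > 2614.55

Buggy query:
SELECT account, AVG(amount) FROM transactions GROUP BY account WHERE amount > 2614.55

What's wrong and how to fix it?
Bug: WHERE cannot follow GROUP BY

Fix: Place WHERE between FROM and GROUP BY

Corrected query:
SELECT account, AVG(amount) FROM transactions WHERE amount > 2614.55 GROUP BY account

Result:
account | AVG(amount)
--------+------------
ACC-101 | 4501.085   
ACC-104 | 3346.453333
ACC-106 | 3672.49    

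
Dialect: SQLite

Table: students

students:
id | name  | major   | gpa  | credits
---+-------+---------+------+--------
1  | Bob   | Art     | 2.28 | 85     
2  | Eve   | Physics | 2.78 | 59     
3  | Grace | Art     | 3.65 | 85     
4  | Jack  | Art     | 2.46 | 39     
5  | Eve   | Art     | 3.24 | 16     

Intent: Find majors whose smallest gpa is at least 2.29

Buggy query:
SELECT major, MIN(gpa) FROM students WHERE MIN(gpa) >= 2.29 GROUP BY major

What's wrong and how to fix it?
Bug: MIN() in WHERE is a misuse of aggregate

Fix: Use HAVING for the per-group MIN condition

Corrected query:
SELECT major, MIN(gpa) FROM students GROUP BY major HAVING MIN(gpa) >= 2.29

Result:
major   | MIN(gpa)
--------+---------
Physics | 2.78    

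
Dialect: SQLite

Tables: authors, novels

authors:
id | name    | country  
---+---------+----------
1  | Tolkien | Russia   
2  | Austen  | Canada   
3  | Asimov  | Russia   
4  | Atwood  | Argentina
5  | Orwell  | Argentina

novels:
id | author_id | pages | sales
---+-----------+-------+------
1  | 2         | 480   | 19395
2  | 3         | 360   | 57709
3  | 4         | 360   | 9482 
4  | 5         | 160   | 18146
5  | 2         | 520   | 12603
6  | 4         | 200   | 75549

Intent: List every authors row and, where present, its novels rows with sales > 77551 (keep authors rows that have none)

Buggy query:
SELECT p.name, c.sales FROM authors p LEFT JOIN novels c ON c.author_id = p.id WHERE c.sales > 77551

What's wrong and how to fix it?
Bug: A WHERE condition on the right-hand table after LEFT JOIN drops unmatched parents

Fix: Put 'c.sales > 77551' in the JOIN's ON clause instead of WHERE

Corrected query:
SELECT p.name, c.sales FROM authors p LEFT JOIN novels c ON c.author_id = p.id AND c.sales > 77551

Result:
name    | sales
--------+------
Tolkien | NULL 
Austen  | NULL 
Asimov  | NULL 
Atwood  | NULL 
Orwell  | NULL 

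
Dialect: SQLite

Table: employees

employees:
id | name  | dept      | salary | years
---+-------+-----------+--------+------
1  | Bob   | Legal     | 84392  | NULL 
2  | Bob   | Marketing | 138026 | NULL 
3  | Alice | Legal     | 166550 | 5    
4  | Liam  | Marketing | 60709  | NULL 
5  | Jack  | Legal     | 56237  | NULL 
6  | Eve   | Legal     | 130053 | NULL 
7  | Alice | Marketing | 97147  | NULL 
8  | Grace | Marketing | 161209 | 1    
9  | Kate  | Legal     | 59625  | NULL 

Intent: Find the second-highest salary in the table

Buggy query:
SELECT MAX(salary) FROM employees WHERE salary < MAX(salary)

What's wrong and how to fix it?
Bug: The inner MAX is an aggregate inside WHERE, which is not allowed

Fix: Put the inner MAX in a scalar subquery

Corrected query:
SELECT MAX(salary) FROM employees WHERE salary < (SELECT MAX(salary) FROM employees)

Result:
MAX(salary)
-----------
161209     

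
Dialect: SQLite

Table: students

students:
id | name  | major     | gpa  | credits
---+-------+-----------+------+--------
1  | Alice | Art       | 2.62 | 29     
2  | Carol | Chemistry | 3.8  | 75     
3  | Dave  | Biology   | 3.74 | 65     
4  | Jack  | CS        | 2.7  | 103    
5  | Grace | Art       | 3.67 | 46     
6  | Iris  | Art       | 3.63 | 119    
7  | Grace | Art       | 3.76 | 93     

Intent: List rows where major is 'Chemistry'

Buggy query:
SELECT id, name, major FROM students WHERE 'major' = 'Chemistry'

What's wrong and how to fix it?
Bug: 'major' in single quotes is a string literal, not the column; the comparison is literal-vs-literal and never true

Fix: Reference the column as major without single quotes

Corrected query:
SELECT id, name, major FROM students WHERE major = 'Chemistry'

Result:
id | name  | major    
---+-------+----------
2  | Carol | Chemistry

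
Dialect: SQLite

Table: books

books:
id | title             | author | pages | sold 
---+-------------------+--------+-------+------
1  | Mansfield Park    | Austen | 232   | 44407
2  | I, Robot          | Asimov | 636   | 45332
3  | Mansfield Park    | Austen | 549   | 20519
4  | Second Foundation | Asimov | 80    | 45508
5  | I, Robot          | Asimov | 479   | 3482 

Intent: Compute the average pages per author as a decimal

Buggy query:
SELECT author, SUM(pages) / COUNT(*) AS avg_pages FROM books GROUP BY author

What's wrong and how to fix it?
Bug: SUM(pages) and COUNT(*) are both integers; the division truncates the fractional part

Fix: Cast one side to REAL so the division keeps the fractional part

Corrected query:
SELECT author, SUM(pages) * 1.0 / COUNT(*) AS avg_pages FROM books GROUP BY author

Result:
author | avg_pages 
-------+-----------
Asimov | 398.333333
Austen | 390.5     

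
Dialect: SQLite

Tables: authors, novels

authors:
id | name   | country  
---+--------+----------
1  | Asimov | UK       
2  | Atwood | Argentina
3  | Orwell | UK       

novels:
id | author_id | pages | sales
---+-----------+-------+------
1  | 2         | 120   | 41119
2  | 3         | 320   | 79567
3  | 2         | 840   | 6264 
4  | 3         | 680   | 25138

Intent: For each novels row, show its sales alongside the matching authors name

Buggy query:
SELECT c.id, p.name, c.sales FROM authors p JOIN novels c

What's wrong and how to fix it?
Bug: Missing join condition: each novels row is matched to all authors rows instead of just its own

Fix: Add ON c.author_id = p.id to the JOIN

Corrected query:
SELECT c.id, p.name, c.sales FROM authors p JOIN novels c ON c.author_id = p.id

Result:
id | name   | sales
---+--------+------
1  | Atwood | 41119
2  | Orwell | 79567
3  | Atwood | 6264 
4  | Orwell | 25138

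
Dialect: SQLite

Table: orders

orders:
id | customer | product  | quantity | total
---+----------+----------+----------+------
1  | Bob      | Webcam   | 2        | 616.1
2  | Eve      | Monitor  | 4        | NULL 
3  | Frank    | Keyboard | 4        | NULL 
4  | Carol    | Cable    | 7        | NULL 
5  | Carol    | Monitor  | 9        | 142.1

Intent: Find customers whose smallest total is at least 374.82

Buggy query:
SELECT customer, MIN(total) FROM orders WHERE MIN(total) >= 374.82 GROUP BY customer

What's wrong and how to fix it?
Bug: Aggregates like MIN are computed per group after WHERE runs

Fix: Replace WHERE with HAVING after the GROUP BY

Corrected query:
SELECT customer, MIN(total) FROM orders GROUP BY customer HAVING MIN(total) >= 374.82

Result:
customer | MIN(total)
---------+-----------
Bob      | 616.1     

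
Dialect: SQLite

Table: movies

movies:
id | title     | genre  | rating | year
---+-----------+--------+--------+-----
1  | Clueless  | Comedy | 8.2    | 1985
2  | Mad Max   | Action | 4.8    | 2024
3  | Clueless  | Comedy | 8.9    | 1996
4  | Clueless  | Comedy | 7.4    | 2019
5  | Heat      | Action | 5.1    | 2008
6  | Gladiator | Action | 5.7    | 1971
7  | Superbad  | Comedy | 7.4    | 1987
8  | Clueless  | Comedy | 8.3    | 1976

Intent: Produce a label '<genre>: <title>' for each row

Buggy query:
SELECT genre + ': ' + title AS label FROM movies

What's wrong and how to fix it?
Bug: '+' is numeric addition; on text columns SQLite converts them to 0 instead of concatenating

Fix: Use the || operator for string concatenation

Corrected query:
SELECT genre || ': ' || title AS label FROM movies

Result:
label            
-----------------
Comedy: Clueless 
Action: Mad Max  
Comedy: Clueless 
Comedy: Clueless 
Action: Heat     
Action: Gladiator
Comedy: Superbad 
Comedy: Clueless 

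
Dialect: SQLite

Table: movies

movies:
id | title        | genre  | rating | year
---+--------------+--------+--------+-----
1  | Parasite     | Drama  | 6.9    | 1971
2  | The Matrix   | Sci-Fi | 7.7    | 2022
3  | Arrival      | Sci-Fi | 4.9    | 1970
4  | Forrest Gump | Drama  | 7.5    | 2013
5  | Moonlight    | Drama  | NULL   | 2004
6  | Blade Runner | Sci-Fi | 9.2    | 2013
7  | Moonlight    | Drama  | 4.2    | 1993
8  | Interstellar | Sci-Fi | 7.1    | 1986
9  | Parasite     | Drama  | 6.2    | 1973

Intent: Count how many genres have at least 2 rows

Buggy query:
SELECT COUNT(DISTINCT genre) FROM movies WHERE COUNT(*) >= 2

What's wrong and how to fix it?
Bug: WHERE filters individual rows, not groups, so a group-level COUNT is invalid there

Fix: Use a subquery that GROUPs and filters with HAVING, then count its rows

Corrected query:
SELECT COUNT(*) FROM (SELECT genre FROM movies GROUP BY genre HAVING COUNT(*) >= 2)

Result:
COUNT(*)
--------
2       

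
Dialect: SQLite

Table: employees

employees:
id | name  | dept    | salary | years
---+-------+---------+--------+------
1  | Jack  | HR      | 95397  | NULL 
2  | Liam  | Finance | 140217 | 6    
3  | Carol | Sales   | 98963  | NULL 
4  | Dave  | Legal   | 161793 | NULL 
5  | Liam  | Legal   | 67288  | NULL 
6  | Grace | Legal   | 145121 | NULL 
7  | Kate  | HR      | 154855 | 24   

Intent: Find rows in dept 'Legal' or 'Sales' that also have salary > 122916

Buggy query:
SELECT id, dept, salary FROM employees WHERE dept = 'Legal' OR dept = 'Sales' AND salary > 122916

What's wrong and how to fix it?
Bug: AND binds tighter than OR, so this parses as dept = 'Legal' OR (dept = 'Sales' AND salary > 122916)

Fix: Add parentheses around the OR so the AND applies to both alternatives

Corrected query:
SELECT id, dept, salary FROM employees WHERE (dept = 'Legal' OR dept = 'Sales') AND salary > 122916

Result:
id | dept  | salary
---+-------+-------
4  | Legal | 161793
6  | Legal | 145121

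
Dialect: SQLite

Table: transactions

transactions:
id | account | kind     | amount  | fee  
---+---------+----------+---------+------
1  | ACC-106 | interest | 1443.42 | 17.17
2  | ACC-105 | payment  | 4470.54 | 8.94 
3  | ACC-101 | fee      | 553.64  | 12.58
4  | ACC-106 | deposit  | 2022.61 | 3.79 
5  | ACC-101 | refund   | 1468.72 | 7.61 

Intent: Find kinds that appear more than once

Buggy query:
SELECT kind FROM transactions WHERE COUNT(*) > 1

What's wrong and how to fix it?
Bug: COUNT(*) is an aggregate and cannot be used in WHERE

Fix: Group first, then use HAVING for the count condition

Corrected query:
SELECT kind FROM transactions GROUP BY kind HAVING COUNT(*) > 1

Result:
(no rows)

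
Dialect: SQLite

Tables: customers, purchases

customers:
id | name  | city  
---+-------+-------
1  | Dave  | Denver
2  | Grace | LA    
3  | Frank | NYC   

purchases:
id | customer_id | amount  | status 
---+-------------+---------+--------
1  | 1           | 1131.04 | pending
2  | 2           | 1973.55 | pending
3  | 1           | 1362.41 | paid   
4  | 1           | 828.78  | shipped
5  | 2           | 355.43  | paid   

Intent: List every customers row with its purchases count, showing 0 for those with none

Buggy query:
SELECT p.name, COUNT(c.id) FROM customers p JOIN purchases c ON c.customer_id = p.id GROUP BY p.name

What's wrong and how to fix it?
Bug: An inner join excludes parents with zero children

Fix: Switch to LEFT JOIN to retain unmatched parent rows

Corrected query:
SELECT p.name, COUNT(c.id) FROM customers p LEFT JOIN purchases c ON c.customer_id = p.id GROUP BY p.name

Result:
name  | COUNT(c.id)
------+------------
Dave  | 3          
Frank | 0          
Grace | 2          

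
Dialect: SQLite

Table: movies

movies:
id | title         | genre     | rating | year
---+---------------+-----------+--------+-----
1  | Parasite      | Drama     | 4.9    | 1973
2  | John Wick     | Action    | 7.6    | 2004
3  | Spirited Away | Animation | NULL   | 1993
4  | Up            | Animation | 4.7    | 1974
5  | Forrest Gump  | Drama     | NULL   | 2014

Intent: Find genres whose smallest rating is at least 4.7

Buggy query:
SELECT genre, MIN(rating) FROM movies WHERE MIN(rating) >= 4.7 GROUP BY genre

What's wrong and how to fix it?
Bug: Aggregates like MIN are computed per group after WHERE runs

Fix: Use HAVING for the per-group MIN condition

Corrected query:
SELECT genre, MIN(rating) FROM movies GROUP BY genre HAVING MIN(rating) >= 4.7

Result:
genre     | MIN(rating)
----------+------------
Action    | 7.6        
Animation | 4.7        
Drama     | 4.9        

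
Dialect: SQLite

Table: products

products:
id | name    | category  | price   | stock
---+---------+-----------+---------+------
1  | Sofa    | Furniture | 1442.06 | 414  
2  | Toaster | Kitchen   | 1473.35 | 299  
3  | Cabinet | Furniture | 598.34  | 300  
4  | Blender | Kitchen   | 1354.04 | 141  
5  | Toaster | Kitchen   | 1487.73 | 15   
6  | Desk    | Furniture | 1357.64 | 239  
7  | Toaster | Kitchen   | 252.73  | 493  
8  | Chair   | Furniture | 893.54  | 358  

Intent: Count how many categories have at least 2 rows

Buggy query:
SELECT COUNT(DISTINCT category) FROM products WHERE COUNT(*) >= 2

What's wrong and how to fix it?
Bug: COUNT(*) cannot appear in WHERE; the per-group count doesn't exist yet

Fix: Use a subquery that GROUPs and filters with HAVING, then count its rows

Corrected query:
SELECT COUNT(*) FROM (SELECT category FROM products GROUP BY category HAVING COUNT(*) >= 2)

Result:
COUNT(*)
--------
2       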